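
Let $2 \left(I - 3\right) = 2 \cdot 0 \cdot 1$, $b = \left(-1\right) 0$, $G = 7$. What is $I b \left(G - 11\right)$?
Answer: $0$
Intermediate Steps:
$b = 0$
$I = 3$ ($I = 3 + \frac{2 \cdot 0 \cdot 1}{2} = 3 + \frac{0 \cdot 1}{2} = 3 + \frac{1}{2} \cdot 0 = 3 + 0 = 3$)
$I b \left(G - 11\right) = 3 \cdot 0 \left(7 - 11\right) = 0 \left(7 - 11\right) = 0 \left(-4\right) = 0$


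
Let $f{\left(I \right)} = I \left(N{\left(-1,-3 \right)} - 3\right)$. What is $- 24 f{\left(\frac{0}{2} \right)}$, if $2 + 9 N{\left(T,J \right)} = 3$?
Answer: $0$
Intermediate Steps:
$N{\left(T,J \right)} = \frac{1}{9}$ ($N{\left(T,J \right)} = - \frac{2}{9} + \frac{1}{9} \cdot 3 = - \frac{2}{9} + \frac{1}{3} = \frac{1}{9}$)
$f{\left(I \right)} = - \frac{26 I}{9}$ ($f{\left(I \right)} = I \left(\frac{1}{9} - 3\right) = I \left(- \frac{26}{9}\right) = - \frac{26 I}{9}$)
$- 24 f{\left(\frac{0}{2} \right)} = - 24 \left(- \frac{26 \cdot \frac{0}{2}}{9}\right) = - 24 \left(- \frac{26 \cdot 0 \cdot \frac{1}{2}}{9}\right) = - 24 \left(\left(- \frac{26}{9}\right) 0\right) = \left(-24\right) 0 = 0$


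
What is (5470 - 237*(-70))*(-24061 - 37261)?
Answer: -1352763320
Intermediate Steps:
(5470 - 237*(-70))*(-24061 - 37261) = (5470 + 16590)*(-61322) = 22060*(-61322) = -1352763320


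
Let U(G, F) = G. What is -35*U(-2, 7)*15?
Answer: 1050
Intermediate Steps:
-35*U(-2, 7)*15 = -35*(-2)*15 = 70*15 = 1050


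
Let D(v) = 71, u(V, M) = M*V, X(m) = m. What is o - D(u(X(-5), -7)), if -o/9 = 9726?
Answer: -87605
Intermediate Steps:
o = -87534 (o = -9*9726 = -87534)
o - D(u(X(-5), -7)) = -87534 - 1*71 = -87534 - 71 = -87605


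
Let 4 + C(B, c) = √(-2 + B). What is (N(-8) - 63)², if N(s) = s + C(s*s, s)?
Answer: (75 - √62)² ≈ 4505.9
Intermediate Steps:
C(B, c) = -4 + √(-2 + B)
N(s) = -4 + s + √(-2 + s²) (N(s) = s + (-4 + √(-2 + s*s)) = s + (-4 + √(-2 + s²)) = -4 + s + √(-2 + s²))
(N(-8) - 63)² = ((-4 - 8 + √(-2 + (-8)²)) - 63)² = ((-4 - 8 + √(-2 + 64)) - 63)² = ((-4 - 8 + √62) - 63)² = ((-12 + √62) - 63)² = (-75 + √62)²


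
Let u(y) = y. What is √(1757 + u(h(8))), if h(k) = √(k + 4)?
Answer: √(1757 + 2*√3) ≈ 41.958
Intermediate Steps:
h(k) = √(4 + k)
√(1757 + u(h(8))) = √(1757 + √(4 + 8)) = √(1757 + √12) = √(1757 + 2*√3)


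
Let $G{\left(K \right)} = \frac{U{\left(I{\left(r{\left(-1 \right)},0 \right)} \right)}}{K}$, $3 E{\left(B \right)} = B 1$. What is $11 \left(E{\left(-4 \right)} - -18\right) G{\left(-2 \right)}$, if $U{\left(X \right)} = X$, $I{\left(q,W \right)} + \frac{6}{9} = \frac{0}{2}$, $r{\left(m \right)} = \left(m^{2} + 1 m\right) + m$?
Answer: $\frac{550}{9} \approx 61.111$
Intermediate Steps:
$r{\left(m \right)} = m^{2} + 2 m$ ($r{\left(m \right)} = \left(m^{2} + m\right) + m = \left(m + m^{2}\right) + m = m^{2} + 2 m$)
$E{\left(B \right)} = \frac{B}{3}$ ($E{\left(B \right)} = \frac{B 1}{3} = \frac{B}{3}$)
$I{\left(q,W \right)} = - \frac{2}{3}$ ($I{\left(q,W \right)} = - \frac{2}{3} + \frac{0}{2} = - \frac{2}{3} + 0 \cdot \frac{1}{2} = - \frac{2}{3} + 0 = - \frac{2}{3}$)
$G{\left(K \right)} = - \frac{2}{3 K}$
$11 \left(E{\left(-4 \right)} - -18\right) G{\left(-2 \right)} = 11 \left(\frac{1}{3} \left(-4\right) - -18\right) \left(- \frac{2}{3 \left(-2\right)}\right) = 11 \left(- \frac{4}{3} + 18\right) \left(\left(- \frac{2}{3}\right) \left(- \frac{1}{2}\right)\right) = 11 \cdot \frac{50}{3} \cdot \frac{1}{3} = \frac{550}{3} \cdot \frac{1}{3} = \frac{550}{9}$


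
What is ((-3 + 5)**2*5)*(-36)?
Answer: -720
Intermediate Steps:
((-3 + 5)**2*5)*(-36) = (2**2*5)*(-36) = (4*5)*(-36) = 20*(-36) = -720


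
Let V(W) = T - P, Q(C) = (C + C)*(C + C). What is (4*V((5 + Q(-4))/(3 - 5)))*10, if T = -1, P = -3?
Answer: 80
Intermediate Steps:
Q(C) = 4*C² (Q(C) = (2*C)*(2*C) = 4*C²)
V(W) = 2 (V(W) = -1 - 1*(-3) = -1 + 3 = 2)
(4*V((5 + Q(-4))/(3 - 5)))*10 = (4*2)*10 = 8*10 = 80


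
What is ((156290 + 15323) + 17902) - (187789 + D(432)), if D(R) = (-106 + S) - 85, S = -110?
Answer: 2027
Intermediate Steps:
D(R) = -301 (D(R) = (-106 - 110) - 85 = -216 - 85 = -301)
((156290 + 15323) + 17902) - (187789 + D(432)) = ((156290 + 15323) + 17902) - (187789 - 301) = (171613 + 17902) - 1*187488 = 189515 - 187488 = 2027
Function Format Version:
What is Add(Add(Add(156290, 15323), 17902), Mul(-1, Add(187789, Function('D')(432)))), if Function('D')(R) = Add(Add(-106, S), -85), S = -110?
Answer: 2027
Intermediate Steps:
Function('D')(R) = -301 (Function('D')(R) = Add(Add(-106, -110), -85) = Add(-216, -85) = -301)
Add(Add(Add(156290, 15323), 17902), Mul(-1, Add(187789, Function('D')(432)))) = Add(Add(Add(156290, 15323), 17902), Mul(-1, Add(187789, -301))) = Add(Add(171613, 17902), Mul(-1, 187488)) = Add(189515, -187488) = 2027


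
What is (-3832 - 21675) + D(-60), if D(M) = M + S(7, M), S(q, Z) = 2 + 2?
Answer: -25563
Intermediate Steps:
S(q, Z) = 4
D(M) = 4 + M (D(M) = M + 4 = 4 + M)
(-3832 - 21675) + D(-60) = (-3832 - 21675) + (4 - 60) = -25507 - 56 = -25563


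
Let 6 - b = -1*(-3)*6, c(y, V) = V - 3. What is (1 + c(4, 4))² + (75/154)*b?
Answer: -142/77 ≈ -1.8442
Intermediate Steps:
c(y, V) = -3 + V
b = -12 (b = 6 - (-1*(-3))*6 = 6 - 3*6 = 6 - 1*18 = 6 - 18 = -12)
(1 + c(4, 4))² + (75/154)*b = (1 + (-3 + 4))² + (75/154)*(-12) = (1 + 1)² + (75*(1/154))*(-12) = 2² + (75/154)*(-12) = 4 - 450/77 = -142/77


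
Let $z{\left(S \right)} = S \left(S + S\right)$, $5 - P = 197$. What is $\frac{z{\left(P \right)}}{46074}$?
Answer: $\frac{12288}{7679} \approx 1.6002$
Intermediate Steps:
$P = -192$ ($P = 5 - 197 = -192$)
$z{\left(S \right)} = 2 S^{2}$ ($z{\left(S \right)} = S 2 S = 2 S^{2}$)
$\frac{z{\left(P \right)}}{46074} = \frac{2 \left(-192\right)^{2}}{46074} = 2 \cdot 36864 \cdot \frac{1}{46074} = 73728 \cdot \frac{1}{46074} = \frac{12288}{7679}$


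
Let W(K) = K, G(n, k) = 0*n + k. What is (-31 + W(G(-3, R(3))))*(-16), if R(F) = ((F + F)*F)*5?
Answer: -944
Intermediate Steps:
R(F) = 10*F² (R(F) = ((2*F)*F)*5 = (2*F²)*5 = 10*F²)
G(n, k) = k (G(n, k) = 0 + k = k)
(-31 + W(G(-3, R(3))))*(-16) = (-31 + 10*3²)*(-16) = (-31 + 10*9)*(-16) = (-31 + 90)*(-16) = 59*(-16) = -944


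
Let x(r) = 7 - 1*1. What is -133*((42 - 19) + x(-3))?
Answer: -3857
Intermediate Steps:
x(r) = 6 (x(r) = 7 - 1 = 6)
-133*((42 - 19) + x(-3)) = -133*((42 - 19) + 6) = -133*(23 + 6) = -133*29 = -3857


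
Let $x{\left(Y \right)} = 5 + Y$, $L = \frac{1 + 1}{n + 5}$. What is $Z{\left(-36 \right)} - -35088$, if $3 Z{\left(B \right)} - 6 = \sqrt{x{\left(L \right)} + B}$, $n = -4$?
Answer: $35090 + \frac{i \sqrt{29}}{3} \approx 35090.0 + 1.7951 i$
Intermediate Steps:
$L = 2$ ($L = \frac{1 + 1}{-4 + 5} = \frac{2}{1} = 2 \cdot 1 = 2$)
$Z{\left(B \right)} = 2 + \frac{\sqrt{7 + B}}{3}$ ($Z{\left(B \right)} = 2 + \frac{\sqrt{\left(5 + 2\right) + B}}{3} = 2 + \frac{\sqrt{7 + B}}{3}$)
$Z{\left(-36 \right)} - -35088 = \left(2 + \frac{\sqrt{7 - 36}}{3}\right) - -35088 = \left(2 + \frac{\sqrt{-29}}{3}\right) + 35088 = \left(2 + \frac{i \sqrt{29}}{3}\right) + 35088 = 35090 + \frac{i \sqrt{29}}{3}$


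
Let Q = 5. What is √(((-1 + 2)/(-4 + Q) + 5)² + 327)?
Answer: 11*√3 ≈ 19.053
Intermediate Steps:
√(((-1 + 2)/(-4 + Q) + 5)² + 327) = √(((-1 + 2)/(-4 + 5) + 5)² + 327) = √((1/1 + 5)² + 327) = √((1*1 + 5)² + 327) = √((1 + 5)² + 327) = √(6² + 327) = √(36 + 327) = √363 = 11*√3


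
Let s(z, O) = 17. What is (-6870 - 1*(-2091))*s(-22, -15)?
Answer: -81243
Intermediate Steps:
(-6870 - 1*(-2091))*s(-22, -15) = (-6870 - 1*(-2091))*17 = (-6870 + 2091)*17 = -4779*17 = -81243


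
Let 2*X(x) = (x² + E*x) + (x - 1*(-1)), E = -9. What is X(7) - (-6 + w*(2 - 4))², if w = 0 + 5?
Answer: -259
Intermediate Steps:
w = 5
X(x) = ½ + x²/2 - 4*x (X(x) = ((x² - 9*x) + (x - 1*(-1)))/2 = ((x² - 9*x) + (x + 1))/2 = ((x² - 9*x) + (1 + x))/2 = (1 + x² - 8*x)/2 = ½ + x²/2 - 4*x)
X(7) - (-6 + w*(2 - 4))² = (½ + (½)*7² - 4*7) - (-6 + 5*(2 - 4))² = (½ + (½)*49 - 28) - (-6 + 5*(-2))² = (½ + 49/2 - 28) - (-6 - 10)² = -3 - 1*(-16)² = -3 - 1*256 = -3 - 256 = -259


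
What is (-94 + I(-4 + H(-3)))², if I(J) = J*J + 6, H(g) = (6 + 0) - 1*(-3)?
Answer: 3969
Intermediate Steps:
H(g) = 9 (H(g) = 6 + 3 = 9)
I(J) = 6 + J² (I(J) = J² + 6 = 6 + J²)
(-94 + I(-4 + H(-3)))² = (-94 + (6 + (-4 + 9)²))² = (-94 + (6 + 5²))² = (-94 + (6 + 25))² = (-94 + 31)² = (-63)² = 3969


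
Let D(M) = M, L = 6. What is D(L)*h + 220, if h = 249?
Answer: 1714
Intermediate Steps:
D(L)*h + 220 = 6*249 + 220 = 1494 + 220 = 1714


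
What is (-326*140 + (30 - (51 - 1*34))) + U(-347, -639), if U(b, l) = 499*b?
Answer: -218780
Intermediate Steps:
(-326*140 + (30 - (51 - 1*34))) + U(-347, -639) = (-326*140 + (30 - (51 - 1*34))) + 499*(-347) = (-45640 + (30 - (51 - 34))) - 173153 = (-45640 + (30 - 1*17)) - 173153 = (-45640 + (30 - 17)) - 173153 = (-45640 + 13) - 173153 = -45627 - 173153 = -218780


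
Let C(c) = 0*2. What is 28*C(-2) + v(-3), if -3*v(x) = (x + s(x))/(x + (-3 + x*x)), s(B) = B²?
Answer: -⅔ ≈ -0.66667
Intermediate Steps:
C(c) = 0
v(x) = -(x + x²)/(3*(-3 + x + x²)) (v(x) = -(x + x²)/(3*(x + (-3 + x*x))) = -(x + x²)/(3*(x + (-3 + x²))) = -(x + x²)/(3*(-3 + x + x²)))
28*C(-2) + v(-3) = 28*0 + (⅓)*(-3)*(-1 - 1*(-3))/(-3 - 3 + (-3)²) = 0 + (⅓)*(-3)*(-1 + 3)/(-3 - 3 + 9) = 0 + (⅓)*(-3)*2/3 = 0 + (⅓)*(-3)*(⅓)*2 = 0 - ⅔ = -⅔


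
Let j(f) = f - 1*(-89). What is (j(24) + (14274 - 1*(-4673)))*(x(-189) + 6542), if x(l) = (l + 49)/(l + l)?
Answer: 3366834640/27 ≈ 1.2470e+8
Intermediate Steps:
j(f) = 89 + f (j(f) = f + 89 = 89 + f)
x(l) = (49 + l)/(2*l) (x(l) = (49 + l)/((2*l)) = (49 + l)*(1/(2*l)) = (49 + l)/(2*l))
(j(24) + (14274 - 1*(-4673)))*(x(-189) + 6542) = ((89 + 24) + (14274 - 1*(-4673)))*((½)*(49 - 189)/(-189) + 6542) = (113 + (14274 + 4673))*((½)*(-1/189)*(-140) + 6542) = (113 + 18947)*(10/27 + 6542) = 19060*(176644/27) = 3366834640/27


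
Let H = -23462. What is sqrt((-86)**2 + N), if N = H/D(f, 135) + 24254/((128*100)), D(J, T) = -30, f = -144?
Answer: sqrt(471165783)/240 ≈ 90.443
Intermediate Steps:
N = 15052061/19200 (N = -23462/(-30) + 24254/((128*100)) = -23462*(-1/30) + 24254/12800 = 11731/15 + 24254*(1/12800) = 11731/15 + 12127/6400 = 15052061/19200 ≈ 783.96)
sqrt((-86)**2 + N) = sqrt((-86)**2 + 15052061/19200) = sqrt(7396 + 15052061/19200) = sqrt(157055261/19200) = sqrt(471165783)/240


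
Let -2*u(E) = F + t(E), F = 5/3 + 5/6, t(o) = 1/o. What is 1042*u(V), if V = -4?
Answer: -4689/4 ≈ -1172.3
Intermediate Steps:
F = 5/2 (F = 5*(1/3) + 5*(1/6) = 5/3 + 5/6 = 5/2 ≈ 2.5000)
u(E) = -5/4 - 1/(2*E) (u(E) = -(5/2 + 1/E)/2 = -5/4 - 1/(2*E))
1042*u(V) = 1042*((1/4)*(-2 - 5*(-4))/(-4)) = 1042*((1/4)*(-1/4)*(-2 + 20)) = 1042*((1/4)*(-1/4)*18) = 1042*(-9/8) = -4689/4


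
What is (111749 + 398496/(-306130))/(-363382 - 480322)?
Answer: -17104661437/129141552760 ≈ -0.13245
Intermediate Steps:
(111749 + 398496/(-306130))/(-363382 - 480322) = (111749 + 398496*(-1/306130))/(-843704) = (111749 - 199248/153065)*(-1/843704) = (17104661437/153065)*(-1/843704) = -17104661437/129141552760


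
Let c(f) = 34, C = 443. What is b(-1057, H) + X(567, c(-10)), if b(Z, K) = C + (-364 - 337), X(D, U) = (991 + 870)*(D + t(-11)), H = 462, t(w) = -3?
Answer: 1049346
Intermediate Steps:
X(D, U) = -5583 + 1861*D (X(D, U) = (991 + 870)*(D - 3) = 1861*(-3 + D) = -5583 + 1861*D)
b(Z, K) = -258 (b(Z, K) = 443 + (-364 - 337) = 443 - 701 = -258)
b(-1057, H) + X(567, c(-10)) = -258 + (-5583 + 1861*567) = -258 + (-5583 + 1055187) = -258 + 1049604 = 1049346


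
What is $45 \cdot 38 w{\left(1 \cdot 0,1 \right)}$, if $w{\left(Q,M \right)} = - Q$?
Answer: $0$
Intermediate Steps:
$45 \cdot 38 w{\left(1 \cdot 0,1 \right)} = 45 \cdot 38 \left(- 1 \cdot 0\right) = 1710 \left(\left(-1\right) 0\right) = 1710 \cdot 0 = 0$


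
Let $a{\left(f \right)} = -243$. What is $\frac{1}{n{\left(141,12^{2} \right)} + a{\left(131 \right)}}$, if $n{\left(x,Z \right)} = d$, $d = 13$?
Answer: $- \frac{1}{230} \approx -0.0043478$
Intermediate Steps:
$n{\left(x,Z \right)} = 13$
$\frac{1}{n{\left(141,12^{2} \right)} + a{\left(131 \right)}} = \frac{1}{13 - 243} = \frac{1}{-230} = - \frac{1}{230}$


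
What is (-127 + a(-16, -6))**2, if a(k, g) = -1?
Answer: 16384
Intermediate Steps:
(-127 + a(-16, -6))**2 = (-127 - 1)**2 = (-128)**2 = 16384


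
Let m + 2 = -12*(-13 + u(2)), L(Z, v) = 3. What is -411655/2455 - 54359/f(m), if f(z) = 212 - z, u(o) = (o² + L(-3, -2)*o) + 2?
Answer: -43321131/99182 ≈ -436.78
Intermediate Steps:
u(o) = 2 + o² + 3*o (u(o) = (o² + 3*o) + 2 = 2 + o² + 3*o)
m = 10 (m = -2 - 12*(-13 + (2 + 2² + 3*2)) = -2 - 12*(-13 + (2 + 4 + 6)) = -2 - 12*(-13 + 12) = -2 - 12*(-1) = -2 + 12 = 10)
-411655/2455 - 54359/f(m) = -411655/2455 - 54359/(212 - 1*10) = -411655*1/2455 - 54359/(212 - 10) = -82331/491 - 54359/202 = -43321131/99182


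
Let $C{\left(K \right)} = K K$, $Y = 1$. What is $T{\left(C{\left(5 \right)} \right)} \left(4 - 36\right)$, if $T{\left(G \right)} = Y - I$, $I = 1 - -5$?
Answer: $160$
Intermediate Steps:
$I = 6$ ($I = 1 + 5 = 6$)
$C{\left(K \right)} = K^{2}$
$T{\left(G \right)} = -5$ ($T{\left(G \right)} = 1 - 6 = -5$)
$T{\left(C{\left(5 \right)} \right)} \left(4 - 36\right) = - 5 \left(4 - 36\right) = \left(-5\right) \left(-32\right) = 160$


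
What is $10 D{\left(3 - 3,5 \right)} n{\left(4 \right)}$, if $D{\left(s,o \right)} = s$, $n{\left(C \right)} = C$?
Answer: $0$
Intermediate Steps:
$10 D{\left(3 - 3,5 \right)} n{\left(4 \right)} = 10 \left(3 - 3\right) 4 = 10 \cdot 0 \cdot 4 = 0 \cdot 4 = 0$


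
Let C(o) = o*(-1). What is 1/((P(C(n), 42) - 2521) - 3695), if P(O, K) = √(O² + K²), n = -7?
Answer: -24/149177 - √37/5519549 ≈ -0.00016198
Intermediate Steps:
C(o) = -o
P(O, K) = √(K² + O²)
1/((P(C(n), 42) - 2521) - 3695) = 1/((√(42² + (-1*(-7))²) - 2521) - 3695) = 1/((√(1764 + 7²) - 2521) - 3695) = 1/((√(1764 + 49) - 2521) - 3695) = 1/((√1813 - 2521) - 3695) = 1/((7*√37 - 2521) - 3695) = 1/((-2521 + 7*√37) - 3695) = 1/(-6216 + 7*√37)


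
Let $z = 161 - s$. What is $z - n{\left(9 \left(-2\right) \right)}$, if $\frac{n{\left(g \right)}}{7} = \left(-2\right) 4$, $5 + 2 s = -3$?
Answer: $221$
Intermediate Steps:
$s = -4$ ($s = - \frac{5}{2} + \frac{1}{2} \left(-3\right) = - \frac{5}{2} - \frac{3}{2} = -4$)
$n{\left(g \right)} = -56$ ($n{\left(g \right)} = 7 \left(\left(-2\right) 4\right) = 7 \left(-8\right) = -56$)
$z = 165$ ($z = 161 - -4 = 161 + 4 = 165$)
$z - n{\left(9 \left(-2\right) \right)} = 165 - -56 = 165 + 56 = 221$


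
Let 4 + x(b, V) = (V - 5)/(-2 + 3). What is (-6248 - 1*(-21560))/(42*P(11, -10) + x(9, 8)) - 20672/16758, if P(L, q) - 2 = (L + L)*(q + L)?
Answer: 6204784/444087 ≈ 13.972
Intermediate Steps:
P(L, q) = 2 + 2*L*(L + q) (P(L, q) = 2 + (L + L)*(q + L) = 2 + (2*L)*(L + q) = 2 + 2*L*(L + q))
x(b, V) = -9 + V (x(b, V) = -4 + (V - 5)/(-2 + 3) = -4 + (-5 + V)/1 = -4 + (-5 + V)*1 = -4 + (-5 + V) = -9 + V)
(-6248 - 1*(-21560))/(42*P(11, -10) + x(9, 8)) - 20672/16758 = (-6248 - 1*(-21560))/(42*(2 + 2*11**2 + 2*11*(-10)) + (-9 + 8)) - 20672/16758 = (-6248 + 21560)/(42*(2 + 2*121 - 220) - 1) - 20672*1/16758 = 15312/(42*(2 + 242 - 220) - 1) - 544/441 = 15312/(42*24 - 1) - 544/441 = 15312/(1008 - 1) - 544/441 = 15312/1007 - 544/441 = 6204784/444087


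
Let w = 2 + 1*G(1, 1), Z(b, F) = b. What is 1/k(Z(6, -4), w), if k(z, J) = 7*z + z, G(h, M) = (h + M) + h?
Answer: 1/48 ≈ 0.020833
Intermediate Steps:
G(h, M) = M + 2*h (G(h, M) = (M + h) + h = M + 2*h)
w = 5 (w = 2 + 1*(1 + 2*1) = 2 + 1*(1 + 2) = 2 + 1*3 = 2 + 3 = 5)
k(z, J) = 8*z
1/k(Z(6, -4), w) = 1/(8*6) = 1/48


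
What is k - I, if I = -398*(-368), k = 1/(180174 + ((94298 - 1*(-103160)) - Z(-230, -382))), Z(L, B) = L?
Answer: -55343179967/377862 ≈ -1.4646e+5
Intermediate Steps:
k = 1/377862 (k = 1/(180174 + ((94298 - 1*(-103160)) - 1*(-230))) = 1/(180174 + ((94298 + 103160) + 230)) = 1/(180174 + (197458 + 230)) = 1/(180174 + 197688) = 1/377862 ≈ 2.6465e-6)
I = 146464
k - I = 1/377862 - 1*146464 = 1/377862 - 146464 = -55343179967/377862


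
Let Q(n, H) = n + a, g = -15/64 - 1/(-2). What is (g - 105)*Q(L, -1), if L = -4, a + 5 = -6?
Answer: 100545/64 ≈ 1571.0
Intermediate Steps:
a = -11 (a = -5 - 6 = -11)
g = 17/64 (g = -15*1/64 - 1*(-½) = -15/64 + ½ = 17/64 ≈ 0.26563)
Q(n, H) = -11 + n (Q(n, H) = n - 11 = -11 + n)
(g - 105)*Q(L, -1) = (17/64 - 105)*(-11 - 4) = -6703/64*(-15) = 100545/64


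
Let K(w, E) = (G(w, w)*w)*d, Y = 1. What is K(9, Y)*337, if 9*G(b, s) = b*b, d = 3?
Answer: 81891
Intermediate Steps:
G(b, s) = b²/9 (G(b, s) = (b*b)/9 = b²/9)
K(w, E) = w³/3 (K(w, E) = ((w²/9)*w)*3 = (w³/9)*3 = w³/3)
K(9, Y)*337 = ((⅓)*9³)*337 = ((⅓)*729)*337 = 243*337 = 81891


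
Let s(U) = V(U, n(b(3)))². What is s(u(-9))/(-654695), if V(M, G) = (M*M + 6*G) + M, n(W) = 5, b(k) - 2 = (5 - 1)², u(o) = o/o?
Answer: -1024/654695 ≈ -0.0015641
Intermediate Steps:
u(o) = 1
b(k) = 18 (b(k) = 2 + (5 - 1)² = 2 + 4² = 2 + 16 = 18)
V(M, G) = M + M² + 6*G (V(M, G) = (M² + 6*G) + M = M + M² + 6*G)
s(U) = (30 + U + U²)² (s(U) = (U + U² + 6*5)² = (U + U² + 30)² = (30 + U + U²)²)
s(u(-9))/(-654695) = (30 + 1 + 1²)²/(-654695) = (30 + 1 + 1)²*(-1/654695) = 32²*(-1/654695) = 1024*(-1/654695) = -1024/654695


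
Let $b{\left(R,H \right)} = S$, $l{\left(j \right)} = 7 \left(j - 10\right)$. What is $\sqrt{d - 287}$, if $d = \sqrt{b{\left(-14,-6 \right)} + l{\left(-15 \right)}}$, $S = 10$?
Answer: $\sqrt{-287 + i \sqrt{165}} \approx 0.379 + 16.945 i$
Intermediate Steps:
$l{\left(j \right)} = -70 + 7 j$ ($l{\left(j \right)} = 7 \left(-10 + j\right) = -70 + 7 j$)
$b{\left(R,H \right)} = 10$
$d = i \sqrt{165}$ ($d = \sqrt{10 + \left(-70 + 7 \left(-15\right)\right)} = \sqrt{10 - 175} = \sqrt{-165} = i \sqrt{165} \approx 12.845 i$)
$\sqrt{d - 287} = \sqrt{i \sqrt{165} - 287} = \sqrt{-287 + i \sqrt{165}}$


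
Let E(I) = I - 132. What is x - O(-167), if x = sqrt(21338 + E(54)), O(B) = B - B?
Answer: 2*sqrt(5315) ≈ 145.81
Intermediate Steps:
E(I) = -132 + I
O(B) = 0
x = 2*sqrt(5315) (x = sqrt(21338 + (-132 + 54)) = sqrt(21338 - 78) = sqrt(21260) = 2*sqrt(5315) ≈ 145.81)
x - O(-167) = 2*sqrt(5315) - 1*0 = 2*sqrt(5315) + 0 = 2*sqrt(5315)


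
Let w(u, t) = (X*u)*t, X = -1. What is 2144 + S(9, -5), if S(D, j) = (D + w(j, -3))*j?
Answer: 2174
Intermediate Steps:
w(u, t) = -t*u (w(u, t) = (-u)*t = -t*u)
S(D, j) = j*(D + 3*j) (S(D, j) = (D - 1*(-3)*j)*j = (D + 3*j)*j = j*(D + 3*j))
2144 + S(9, -5) = 2144 - 5*(9 + 3*(-5)) = 2144 - 5*(9 - 15) = 2144 - 5*(-6) = 2144 + 30 = 2174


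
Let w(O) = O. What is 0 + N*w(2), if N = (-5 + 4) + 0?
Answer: -2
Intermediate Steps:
N = -1 (N = -1 + 0 = -1)
0 + N*w(2) = 0 - 1*2 = 0 - 2 = -2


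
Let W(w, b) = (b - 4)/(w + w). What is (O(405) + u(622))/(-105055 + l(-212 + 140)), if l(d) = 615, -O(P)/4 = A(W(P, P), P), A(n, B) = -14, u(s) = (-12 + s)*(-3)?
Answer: 887/52220 ≈ 0.016986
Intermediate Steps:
W(w, b) = (-4 + b)/(2*w) (W(w, b) = (-4 + b)/((2*w)) = (-4 + b)*(1/(2*w)) = (-4 + b)/(2*w))
u(s) = 36 - 3*s
O(P) = 56 (O(P) = -4*(-14) = 56)
(O(405) + u(622))/(-105055 + l(-212 + 140)) = (56 + (36 - 3*622))/(-105055 + 615) = (56 + (36 - 1866))/(-104440) = (56 - 1830)*(-1/104440) = -1774*(-1/104440) = 887/52220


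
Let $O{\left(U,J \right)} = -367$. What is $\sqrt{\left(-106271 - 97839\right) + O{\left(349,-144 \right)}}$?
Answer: $7 i \sqrt{4173} \approx 452.19 i$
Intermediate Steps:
$\sqrt{\left(-106271 - 97839\right) + O{\left(349,-144 \right)}} = \sqrt{\left(-106271 - 97839\right) - 367} = \sqrt{-204110 - 367} = \sqrt{-204477} = 7 i \sqrt{4173}$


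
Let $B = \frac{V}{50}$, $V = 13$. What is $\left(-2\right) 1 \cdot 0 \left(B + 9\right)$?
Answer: $0$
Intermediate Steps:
$B = \frac{13}{50} \approx 0.26$
$\left(-2\right) 1 \cdot 0 \left(B + 9\right) = \left(-2\right) 1 \cdot 0 \left(\frac{13}{50} + 9\right) = \left(-2\right) 0 \cdot \frac{463}{50} = 0 \cdot \frac{463}{50} = 0$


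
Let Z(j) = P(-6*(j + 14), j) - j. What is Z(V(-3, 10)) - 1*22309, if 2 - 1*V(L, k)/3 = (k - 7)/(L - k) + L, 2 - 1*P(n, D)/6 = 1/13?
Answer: -290071/13 ≈ -22313.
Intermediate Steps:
P(n, D) = 150/13 (P(n, D) = 12 - 6/13 = 150/13)
V(L, k) = 6 - 3*L - 3*(-7 + k)/(L - k) (V(L, k) = 6 - 3*((k - 7)/(L - k) + L) = 6 - 3*((-7 + k)/(L - k) + L) = 6 - 3*(L + (-7 + k)/(L - k)) = 6 + (-3*L - 3*(-7 + k)/(L - k)) = 6 - 3*L - 3*(-7 + k)/(L - k))
Z(j) = 150/13 - j
Z(V(-3, 10)) - 1*22309 = (150/13 - 3*(7 - 1*(-3)² - 3*10 + 2*(-3) - 3*10)/(-3 - 1*10)) - 1*22309 = (150/13 - 3*(7 - 1*9 - 30 - 6 - 30)/(-3 - 10)) - 22309 = (150/13 - 3*(7 - 9 - 30 - 6 - 30)/(-13)) - 22309 = (150/13 - 3*(-1)*(-68)/13) - 22309 = (150/13 - 1*204/13) - 22309 = (150/13 - 204/13) - 22309 = -54/13 - 22309 = -290071/13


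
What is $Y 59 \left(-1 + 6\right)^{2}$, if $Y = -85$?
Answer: $-125375$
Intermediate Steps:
$Y 59 \left(-1 + 6\right)^{2} = \left(-85\right) 59 \left(-1 + 6\right)^{2} = - 5015 \cdot 5^{2} = \left(-5015\right) 25 = -125375$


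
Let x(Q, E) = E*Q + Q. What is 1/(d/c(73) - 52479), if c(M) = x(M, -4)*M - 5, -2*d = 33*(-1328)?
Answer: -1999/104908260 ≈ -1.9055e-5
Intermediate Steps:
x(Q, E) = Q + E*Q
d = 21912 (d = -33*(-1328)/2 = -½*(-43824) = 21912)
c(M) = -5 - 3*M² (c(M) = (M*(1 - 4))*M - 5 = (M*(-3))*M - 5 = (-3*M)*M - 5 = -3*M² - 5 = -5 - 3*M²)
1/(d/c(73) - 52479) = 1/(21912/(-5 - 3*73²) - 52479) = 1/(21912/(-5 - 3*5329) - 52479) = 1/(21912/(-5 - 15987) - 52479) = 1/(21912/(-15992) - 52479) = 1/(21912*(-1/15992) - 52479) = 1/(-2739/1999 - 52479) = 1/(-104908260/1999) = -1999/104908260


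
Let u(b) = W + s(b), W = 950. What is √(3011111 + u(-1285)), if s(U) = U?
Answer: 2*√752694 ≈ 1735.2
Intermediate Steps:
u(b) = 950 + b
√(3011111 + u(-1285)) = √(3011111 + (950 - 1285)) = √(3011111 - 335) = √3010776 = 2*√752694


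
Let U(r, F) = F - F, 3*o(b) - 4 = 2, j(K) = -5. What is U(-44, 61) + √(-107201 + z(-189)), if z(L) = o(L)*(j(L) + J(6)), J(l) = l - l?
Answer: I*√107211 ≈ 327.43*I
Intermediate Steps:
J(l) = 0
o(b) = 2 (o(b) = 4/3 + (⅓)*2 = 4/3 + ⅔ = 2)
U(r, F) = 0
z(L) = -10 (z(L) = 2*(-5 + 0) = 2*(-5) = -10)
U(-44, 61) + √(-107201 + z(-189)) = 0 + √(-107201 - 10) = 0 + √(-107211) = 0 + I*√107211 = I*√107211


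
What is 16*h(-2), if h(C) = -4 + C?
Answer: -96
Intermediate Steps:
16*h(-2) = 16*(-4 - 2) = 16*(-6) = -96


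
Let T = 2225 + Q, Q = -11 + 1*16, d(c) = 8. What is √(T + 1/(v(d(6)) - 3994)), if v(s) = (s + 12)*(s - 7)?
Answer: √35217663506/3974 ≈ 47.223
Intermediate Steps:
Q = 5 (Q = -11 + 16 = 5)
v(s) = (-7 + s)*(12 + s) (v(s) = (12 + s)*(-7 + s) = (-7 + s)*(12 + s))
T = 2230 (T = 2225 + 5 = 2230)
√(T + 1/(v(d(6)) - 3994)) = √(2230 + 1/((-84 + 8² + 5*8) - 3994)) = √(2230 + 1/((-84 + 64 + 40) - 3994)) = √(2230 + 1/(20 - 3994)) = √(2230 + 1/(-3974)) = √(2230 - 1/3974) = √(8862019/3974) = √35217663506/3974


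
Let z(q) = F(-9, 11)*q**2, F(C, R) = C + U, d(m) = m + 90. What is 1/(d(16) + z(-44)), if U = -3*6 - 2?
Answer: -1/56038 ≈ -1.7845e-5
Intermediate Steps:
d(m) = 90 + m
U = -20 (U = -18 - 2 = -20)
F(C, R) = -20 + C (F(C, R) = C - 20 = -20 + C)
z(q) = -29*q**2 (z(q) = (-20 - 9)*q**2 = -29*q**2)
1/(d(16) + z(-44)) = 1/((90 + 16) - 29*(-44)**2) = 1/(106 - 29*1936) = 1/(106 - 56144) = 1/(-56038) = -1/56038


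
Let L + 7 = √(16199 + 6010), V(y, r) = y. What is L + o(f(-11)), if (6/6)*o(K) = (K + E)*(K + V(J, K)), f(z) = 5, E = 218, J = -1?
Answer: 885 + √22209 ≈ 1034.0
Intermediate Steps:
o(K) = (-1 + K)*(218 + K) (o(K) = (K + 218)*(K - 1) = (218 + K)*(-1 + K) = (-1 + K)*(218 + K))
L = -7 + √22209 (L = -7 + √(16199 + 6010) = -7 + √22209 ≈ 142.03)
L + o(f(-11)) = (-7 + √22209) + (-218 + 5² + 217*5) = (-7 + √22209) + (-218 + 25 + 1085) = (-7 + √22209) + 892 = 885 + √22209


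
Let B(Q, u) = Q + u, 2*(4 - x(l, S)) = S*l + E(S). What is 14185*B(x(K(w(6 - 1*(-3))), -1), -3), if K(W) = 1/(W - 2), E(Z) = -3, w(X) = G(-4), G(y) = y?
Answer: 411365/12 ≈ 34280.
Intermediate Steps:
w(X) = -4
K(W) = 1/(-2 + W)
x(l, S) = 11/2 - S*l/2 (x(l, S) = 4 - (S*l - 3)/2 = 4 - (-3 + S*l)/2 = 4 + (3/2 - S*l/2) = 11/2 - S*l/2)
14185*B(x(K(w(6 - 1*(-3))), -1), -3) = 14185*((11/2 - 1/2*(-1)/(-2 - 4)) - 3) = 14185*((11/2 - 1/2*(-1)/(-6)) - 3) = 14185*((11/2 - 1/2*(-1)*(-1/6)) - 3) = 14185*((11/2 - 1/12) - 3) = 14185*(65/12 - 3) = 14185*(29/12) = 411365/12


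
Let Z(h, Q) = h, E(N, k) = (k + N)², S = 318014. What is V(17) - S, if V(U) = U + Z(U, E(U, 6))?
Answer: -317980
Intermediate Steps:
E(N, k) = (N + k)²
V(U) = 2*U (V(U) = U + U = 2*U)
V(17) - S = 2*17 - 1*318014 = 34 - 318014 = -317980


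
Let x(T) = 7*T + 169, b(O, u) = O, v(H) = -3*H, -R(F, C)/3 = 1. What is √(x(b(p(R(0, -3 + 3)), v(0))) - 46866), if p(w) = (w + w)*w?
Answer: I*√46571 ≈ 215.8*I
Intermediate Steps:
R(F, C) = -3 (R(F, C) = -3*1 = -3)
p(w) = 2*w² (p(w) = (2*w)*w = 2*w²)
x(T) = 169 + 7*T
√(x(b(p(R(0, -3 + 3)), v(0))) - 46866) = √((169 + 7*(2*(-3)²)) - 46866) = √((169 + 7*(2*9)) - 46866) = √((169 + 7*18) - 46866) = √((169 + 126) - 46866) = √(295 - 46866) = √(-46571) = I*√46571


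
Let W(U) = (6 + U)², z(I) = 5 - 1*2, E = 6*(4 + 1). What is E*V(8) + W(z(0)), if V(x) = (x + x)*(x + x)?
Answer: 7761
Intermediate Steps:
E = 30 (E = 6*5 = 30)
z(I) = 3 (z(I) = 5 - 2 = 3)
V(x) = 4*x² (V(x) = (2*x)*(2*x) = 4*x²)
E*V(8) + W(z(0)) = 30*(4*8²) + (6 + 3)² = 30*(4*64) + 9² = 30*256 + 81 = 7680 + 81 = 7761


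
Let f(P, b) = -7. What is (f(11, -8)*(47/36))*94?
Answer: -15463/18 ≈ -859.06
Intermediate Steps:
(f(11, -8)*(47/36))*94 = -329/36*94 = -15463/18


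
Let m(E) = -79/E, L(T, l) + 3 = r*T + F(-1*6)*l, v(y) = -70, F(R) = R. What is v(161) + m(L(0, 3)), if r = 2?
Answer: -1391/21 ≈ -66.238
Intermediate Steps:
L(T, l) = -3 - 6*l + 2*T (L(T, l) = -3 + (2*T + (-1*6)*l) = -3 + (2*T - 6*l) = -3 + (-6*l + 2*T) = -3 - 6*l + 2*T)
v(161) + m(L(0, 3)) = -70 - 79/(-3 - 6*3 + 2*0) = -70 - 79/(-3 - 18 + 0) = -70 - 79/(-21) = -70 - 79*(-1/21) = -70 + 79/21 = -1391/21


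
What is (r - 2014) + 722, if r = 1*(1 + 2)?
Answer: -1289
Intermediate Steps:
r = 3 (r = 1*3 = 3)
(r - 2014) + 722 = (3 - 2014) + 722 = -2011 + 722 = -1289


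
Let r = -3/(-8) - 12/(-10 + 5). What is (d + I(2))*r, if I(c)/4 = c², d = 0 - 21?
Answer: -111/8 ≈ -13.875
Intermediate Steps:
d = -21
I(c) = 4*c²
r = 111/40 (r = -3*(-⅛) - 12/(-5) = 3/8 - 12*(-⅕) = 3/8 + 12/5 = 111/40 ≈ 2.7750)
(d + I(2))*r = (-21 + 4*2²)*(111/40) = (-21 + 4*4)*(111/40) = (-21 + 16)*(111/40) = -5*111/40 = -111/8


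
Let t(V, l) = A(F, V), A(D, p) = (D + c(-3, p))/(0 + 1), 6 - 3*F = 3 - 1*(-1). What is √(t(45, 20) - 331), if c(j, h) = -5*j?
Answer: I*√2838/3 ≈ 17.758*I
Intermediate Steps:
F = ⅔ (F = 2 - (3 - 1*(-1))/3 = 2 - (3 + 1)/3 = 2 - ⅓*4 = 2 - 4/3 = ⅔ ≈ 0.66667)
A(D, p) = 15 + D (A(D, p) = (D - 5*(-3))/(0 + 1) = (D + 15)/1 = (15 + D)*1 = 15 + D)
t(V, l) = 47/3 (t(V, l) = 15 + ⅔ = 47/3)
√(t(45, 20) - 331) = √(47/3 - 331) = √(-946/3) = I*√2838/3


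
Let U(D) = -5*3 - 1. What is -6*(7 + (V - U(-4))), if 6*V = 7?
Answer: -145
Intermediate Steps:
V = 7/6 (V = (⅙)*7 = 7/6 ≈ 1.1667)
U(D) = -16 (U(D) = -15 - 1 = -16)
-6*(7 + (V - U(-4))) = -6*(7 + (7/6 - 1*(-16))) = -6*(7 + (7/6 + 16)) = -6*(7 + 103/6) = -6*145/6 = -145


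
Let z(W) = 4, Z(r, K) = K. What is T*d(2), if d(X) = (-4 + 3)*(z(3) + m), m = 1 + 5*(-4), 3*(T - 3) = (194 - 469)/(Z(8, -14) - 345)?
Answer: 17530/359 ≈ 48.830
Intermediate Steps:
T = 3506/1077 (T = 3 + ((194 - 469)/(-14 - 345))/3 = 3 + (-275/(-359))/3 = 3 + (-275*(-1/359))/3 = 3 + (⅓)*(275/359) = 3 + 275/1077 = 3506/1077 ≈ 3.2553)
m = -19 (m = 1 - 20 = -19)
d(X) = 15 (d(X) = (-4 + 3)*(4 - 19) = -1*(-15) = 15)
T*d(2) = (3506/1077)*15 = 17530/359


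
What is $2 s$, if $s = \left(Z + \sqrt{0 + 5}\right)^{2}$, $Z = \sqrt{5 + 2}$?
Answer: $24 + 4 \sqrt{35} \approx 47.664$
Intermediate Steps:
$Z = \sqrt{7} \approx 2.6458$
$s = \left(\sqrt{5} + \sqrt{7}\right)^{2}$ ($s = \left(\sqrt{7} + \sqrt{0 + 5}\right)^{2} = \left(\sqrt{7} + \sqrt{5}\right)^{2} = \left(\sqrt{5} + \sqrt{7}\right)^{2} \approx 23.832$)
$2 s = 2 \left(12 + 2 \sqrt{35}\right) = 24 + 4 \sqrt{35}$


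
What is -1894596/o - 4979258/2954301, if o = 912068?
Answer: -2534657185735/673630851117 ≈ -3.7627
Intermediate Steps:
-1894596/o - 4979258/2954301 = -1894596/912068 - 4979258/2954301 = -1894596*1/912068 - 4979258*1/2954301 = -473649/228017 - 4979258/2954301 = -2534657185735/673630851117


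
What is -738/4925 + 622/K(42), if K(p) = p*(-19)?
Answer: -1826137/1965075 ≈ -0.92930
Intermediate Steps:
K(p) = -19*p
-738/4925 + 622/K(42) = -738/4925 + 622/((-19*42)) = -738*1/4925 + 622/(-798) = -738/4925 + 622*(-1/798) = -738/4925 - 311/399 = -1826137/1965075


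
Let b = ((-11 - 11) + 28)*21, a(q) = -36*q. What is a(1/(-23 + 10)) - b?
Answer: -1602/13 ≈ -123.23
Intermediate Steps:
b = 126 (b = (-22 + 28)*21 = 6*21 = 126)
a(1/(-23 + 10)) - b = -36/(-23 + 10) - 1*126 = -36/(-13) - 126 = -36*(-1/13) - 126 = 36/13 - 126 = -1602/13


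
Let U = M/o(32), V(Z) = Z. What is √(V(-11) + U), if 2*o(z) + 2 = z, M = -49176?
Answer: I*√82235/5 ≈ 57.353*I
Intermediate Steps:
o(z) = -1 + z/2
U = -16392/5 (U = -49176/(-1 + (½)*32) = -49176/(-1 + 16) = -49176/15 = -49176*1/15 = -16392/5 ≈ -3278.4)
√(V(-11) + U) = √(-11 - 16392/5) = √(-16447/5) = I*√82235/5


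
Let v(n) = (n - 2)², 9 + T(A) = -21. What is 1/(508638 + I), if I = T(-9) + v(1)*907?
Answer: 1/509515 ≈ 1.9626e-6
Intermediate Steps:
T(A) = -30 (T(A) = -9 - 21 = -30)
v(n) = (-2 + n)²
I = 877 (I = -30 + (-2 + 1)²*907 = -30 + (-1)²*907 = -30 + 1*907 = -30 + 907 = 877)
1/(508638 + I) = 1/(508638 + 877) = 1/509515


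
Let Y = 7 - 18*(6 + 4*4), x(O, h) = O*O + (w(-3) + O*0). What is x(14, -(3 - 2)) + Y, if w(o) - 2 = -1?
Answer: -192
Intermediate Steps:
w(o) = 1 (w(o) = 2 - 1 = 1)
x(O, h) = 1 + O² (x(O, h) = O*O + (1 + O*0) = O² + (1 + 0) = O² + 1 = 1 + O²)
Y = -389 (Y = 7 - 18*(6 + 16) = 7 - 18*22 = 7 - 396 = -389)
x(14, -(3 - 2)) + Y = (1 + 14²) - 389 = (1 + 196) - 389 = 197 - 389 = -192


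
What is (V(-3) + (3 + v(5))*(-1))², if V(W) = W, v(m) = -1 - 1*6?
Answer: 1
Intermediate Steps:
v(m) = -7 (v(m) = -1 - 6 = -7)
(V(-3) + (3 + v(5))*(-1))² = (-3 + (3 - 7)*(-1))² = (-3 - 4*(-1))² = (-3 + 4)² = 1² = 1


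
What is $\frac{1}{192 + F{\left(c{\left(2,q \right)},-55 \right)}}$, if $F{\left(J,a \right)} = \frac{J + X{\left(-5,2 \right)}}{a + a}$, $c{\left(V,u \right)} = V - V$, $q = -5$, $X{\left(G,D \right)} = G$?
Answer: $\frac{22}{4225} \approx 0.0052071$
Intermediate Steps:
$c{\left(V,u \right)} = 0$
$F{\left(J,a \right)} = \frac{-5 + J}{2 a}$ ($F{\left(J,a \right)} = \frac{J - 5}{a + a} = \frac{-5 + J}{2 a}$)
$\frac{1}{192 + F{\left(c{\left(2,q \right)},-55 \right)}} = \frac{1}{192 + \frac{-5 + 0}{2 \left(-55\right)}} = \frac{1}{192 + \frac{1}{2} \left(- \frac{1}{55}\right) \left(-5\right)} = \frac{1}{192 + \frac{1}{22}} = \frac{1}{\frac{4225}{22}} = \frac{22}{4225}$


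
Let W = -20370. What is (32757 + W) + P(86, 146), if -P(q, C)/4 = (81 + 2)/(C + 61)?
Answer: 2563777/207 ≈ 12385.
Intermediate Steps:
P(q, C) = -332/(61 + C) (P(q, C) = -4*(81 + 2)/(C + 61) = -332/(61 + C))
(32757 + W) + P(86, 146) = (32757 - 20370) - 332/(61 + 146) = 12387 - 332/207 = 2563777/207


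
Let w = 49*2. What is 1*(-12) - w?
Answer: -110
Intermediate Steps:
w = 98
1*(-12) - w = 1*(-12) - 1*98 = -12 - 98 = -110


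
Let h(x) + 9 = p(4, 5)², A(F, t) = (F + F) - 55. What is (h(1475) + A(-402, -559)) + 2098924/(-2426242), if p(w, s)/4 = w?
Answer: -743479514/1213121 ≈ -612.87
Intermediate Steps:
p(w, s) = 4*w
A(F, t) = -55 + 2*F (A(F, t) = 2*F - 55 = -55 + 2*F)
h(x) = 247 (h(x) = -9 + (4*4)² = -9 + 16² = -9 + 256 = 247)
(h(1475) + A(-402, -559)) + 2098924/(-2426242) = (247 + (-55 + 2*(-402))) + 2098924/(-2426242) = (247 + (-55 - 804)) + 2098924*(-1/2426242) = (247 - 859) - 1049462/1213121 = -612 - 1049462/1213121 = -743479514/1213121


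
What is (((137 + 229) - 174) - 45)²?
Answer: 21609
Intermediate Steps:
(((137 + 229) - 174) - 45)² = ((366 - 174) - 45)² = (192 - 45)² = 147² = 21609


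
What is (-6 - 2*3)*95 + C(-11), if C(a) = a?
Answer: -1151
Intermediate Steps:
(-6 - 2*3)*95 + C(-11) = (-6 - 2*3)*95 - 11 = (-6 - 6)*95 - 11 = -12*95 - 11 = -1140 - 11 = -1151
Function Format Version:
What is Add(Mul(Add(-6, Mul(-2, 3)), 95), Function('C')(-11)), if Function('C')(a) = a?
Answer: -1151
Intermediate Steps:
Add(Mul(Add(-6, Mul(-2, 3)), 95), Function('C')(-11)) = Add(Mul(Add(-6, Mul(-2, 3)), 95), -11) = Add(Mul(Add(-6, -6), 95), -11) = Add(Mul(-12, 95), -11) = Add(-1140, -11) = -1151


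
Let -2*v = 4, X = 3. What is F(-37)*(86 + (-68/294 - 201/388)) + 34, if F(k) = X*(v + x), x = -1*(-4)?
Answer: 5185561/9506 ≈ 545.50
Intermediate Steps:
v = -2 (v = -½*4 = -2)
x = 4
F(k) = 6 (F(k) = 3*(-2 + 4) = 3*2 = 6)
F(-37)*(86 + (-68/294 - 201/388)) + 34 = 6*(86 + (-68/294 - 201/388)) + 34 = 6*(86 + (-68*1/294 - 201*1/388)) + 34 = 6*(86 + (-34/147 - 201/388)) + 34 = 6*(86 - 42739/57036) + 34 = 6*(4862357/57036) + 34 = 4862357/9506 + 34 = 5185561/9506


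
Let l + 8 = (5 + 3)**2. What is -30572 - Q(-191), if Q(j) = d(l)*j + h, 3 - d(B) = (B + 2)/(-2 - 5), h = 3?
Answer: -198936/7 ≈ -28419.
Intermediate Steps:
l = 56 (l = -8 + (5 + 3)**2 = -8 + 8**2 = -8 + 64 = 56)
d(B) = 23/7 + B/7 (d(B) = 3 - (B + 2)/(-2 - 5) = 3 - (2 + B)/(-7) = 3 - (2 + B)*(-1)/7 = 3 - (-2/7 - B/7) = 3 + (2/7 + B/7) = 23/7 + B/7)
Q(j) = 3 + 79*j/7 (Q(j) = (23/7 + (1/7)*56)*j + 3 = (23/7 + 8)*j + 3 = 79*j/7 + 3 = 3 + 79*j/7)
-30572 - Q(-191) = -30572 - (3 + (79/7)*(-191)) = -30572 - (3 - 15089/7) = -30572 - 1*(-15068/7) = -30572 + 15068/7 = -198936/7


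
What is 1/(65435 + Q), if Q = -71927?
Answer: -1/6492 ≈ -0.00015404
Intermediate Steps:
1/(65435 + Q) = 1/(65435 - 71927) = 1/(-6492) = -1/6492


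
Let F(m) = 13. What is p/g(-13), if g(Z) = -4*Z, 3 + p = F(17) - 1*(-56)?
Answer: 33/26 ≈ 1.2692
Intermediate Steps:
p = 66 (p = -3 + (13 - 1*(-56)) = -3 + (13 + 56) = -3 + 69 = 66)
p/g(-13) = 66/((-4*(-13))) = 66/52 = 66*(1/52) = 33/26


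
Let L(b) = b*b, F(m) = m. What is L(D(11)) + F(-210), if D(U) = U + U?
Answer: 274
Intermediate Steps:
D(U) = 2*U
L(b) = b**2
L(D(11)) + F(-210) = (2*11)**2 - 210 = 22**2 - 210 = 484 - 210 = 274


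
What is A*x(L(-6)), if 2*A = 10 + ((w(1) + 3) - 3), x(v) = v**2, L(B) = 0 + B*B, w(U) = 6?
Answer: 10368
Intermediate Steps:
L(B) = B**2 (L(B) = 0 + B**2 = B**2)
A = 8 (A = (10 + ((6 + 3) - 3))/2 = (10 + (9 - 3))/2 = (10 + 6)/2 = (1/2)*16 = 8)
A*x(L(-6)) = 8*((-6)**2)**2 = 8*36**2 = 8*1296 = 10368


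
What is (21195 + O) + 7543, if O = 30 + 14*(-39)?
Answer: 28222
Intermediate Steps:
O = -516 (O = 30 - 546 = -516)
(21195 + O) + 7543 = (21195 - 516) + 7543 = 20679 + 7543 = 28222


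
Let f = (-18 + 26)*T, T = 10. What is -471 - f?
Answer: -551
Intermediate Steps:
f = 80 (f = (-18 + 26)*10 = 8*10 = 80)
-471 - f = -471 - 1*80 = -471 - 80 = -551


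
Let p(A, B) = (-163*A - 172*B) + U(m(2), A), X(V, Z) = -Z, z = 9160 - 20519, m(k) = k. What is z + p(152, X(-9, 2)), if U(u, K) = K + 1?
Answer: -35638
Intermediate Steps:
U(u, K) = 1 + K
z = -11359
p(A, B) = 1 - 172*B - 162*A (p(A, B) = (-163*A - 172*B) + (1 + A) = (-172*B - 163*A) + (1 + A) = 1 - 172*B - 162*A)
z + p(152, X(-9, 2)) = -11359 + (1 - (-172)*2 - 162*152) = -11359 + (1 - 172*(-2) - 24624) = -11359 + (1 + 344 - 24624) = -11359 - 24279 = -35638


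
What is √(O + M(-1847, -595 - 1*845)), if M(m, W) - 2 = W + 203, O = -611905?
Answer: 2*I*√153285 ≈ 783.03*I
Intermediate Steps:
M(m, W) = 205 + W (M(m, W) = 2 + (W + 203) = 2 + (203 + W) = 205 + W)
√(O + M(-1847, -595 - 1*845)) = √(-611905 + (205 + (-595 - 1*845))) = √(-611905 + (205 + (-595 - 845))) = √(-611905 + (205 - 1440)) = √(-611905 - 1235) = √(-613140) = 2*I*√153285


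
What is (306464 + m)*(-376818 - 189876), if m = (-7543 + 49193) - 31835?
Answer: -179233411626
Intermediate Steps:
m = 9815 (m = 41650 - 31835 = 9815)
(306464 + m)*(-376818 - 189876) = (306464 + 9815)*(-376818 - 189876) = 316279*(-566694) = -179233411626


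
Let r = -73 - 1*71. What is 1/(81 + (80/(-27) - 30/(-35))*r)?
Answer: 21/8069 ≈ 0.0026026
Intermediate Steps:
r = -144 (r = -73 - 71 = -144)
1/(81 + (80/(-27) - 30/(-35))*r) = 1/(81 + (80/(-27) - 30/(-35))*(-144)) = 1/(81 + (80*(-1/27) - 30*(-1/35))*(-144)) = 1/(81 + (-80/27 + 6/7)*(-144)) = 1/(81 - 398/189*(-144)) = 1/(81 + 6368/21) = 1/(8069/21) = 21/8069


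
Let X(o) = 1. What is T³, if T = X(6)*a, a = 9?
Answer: 729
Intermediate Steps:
T = 9 (T = 1*9 = 9)
T³ = 9³ = 729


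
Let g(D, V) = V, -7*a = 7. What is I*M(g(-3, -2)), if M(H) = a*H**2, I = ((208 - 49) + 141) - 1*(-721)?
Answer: -4084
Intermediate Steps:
I = 1021 (I = (159 + 141) + 721 = 300 + 721 = 1021)
a = -1 (a = -1/7*7 = -1)
M(H) = -H**2
I*M(g(-3, -2)) = 1021*(-1*(-2)**2) = 1021*(-1*4) = 1021*(-4) = -4084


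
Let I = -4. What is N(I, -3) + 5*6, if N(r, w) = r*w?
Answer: 42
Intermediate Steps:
N(I, -3) + 5*6 = -4*(-3) + 5*6 = 12 + 30 = 42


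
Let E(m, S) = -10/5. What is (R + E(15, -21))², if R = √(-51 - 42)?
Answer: (2 - I*√93)² ≈ -89.0 - 38.575*I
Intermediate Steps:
E(m, S) = -2 (E(m, S) = -10*⅕ = -2)
R = I*√93 (R = √(-93) = I*√93 ≈ 9.6436*I)
(R + E(15, -21))² = (I*√93 - 2)² = (-2 + I*√93)²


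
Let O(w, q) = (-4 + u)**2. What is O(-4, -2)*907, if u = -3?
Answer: 44443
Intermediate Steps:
O(w, q) = 49 (O(w, q) = (-4 - 3)**2 = (-7)**2 = 49)
O(-4, -2)*907 = 49*907 = 44443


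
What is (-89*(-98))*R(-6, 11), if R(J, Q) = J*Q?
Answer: -575652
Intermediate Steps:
(-89*(-98))*R(-6, 11) = (-89*(-98))*(-6*11) = 8722*(-66) = -575652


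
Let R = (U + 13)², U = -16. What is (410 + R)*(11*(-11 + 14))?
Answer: 13827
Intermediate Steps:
R = 9 (R = (-16 + 13)² = (-3)² = 9)
(410 + R)*(11*(-11 + 14)) = (410 + 9)*(11*(-11 + 14)) = 419*(11*3) = 419*33 = 13827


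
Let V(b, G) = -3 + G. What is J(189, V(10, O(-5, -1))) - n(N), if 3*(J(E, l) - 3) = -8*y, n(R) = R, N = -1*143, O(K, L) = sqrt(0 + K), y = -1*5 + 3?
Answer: 454/3 ≈ 151.33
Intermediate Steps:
y = -2 (y = -5 + 3 = -2)
O(K, L) = sqrt(K)
N = -143
J(E, l) = 25/3 (J(E, l) = 3 + (-8*(-2))/3 = 3 + (1/3)*16 = 3 + 16/3 = 25/3)
J(189, V(10, O(-5, -1))) - n(N) = 25/3 - 1*(-143) = 25/3 + 143 = 454/3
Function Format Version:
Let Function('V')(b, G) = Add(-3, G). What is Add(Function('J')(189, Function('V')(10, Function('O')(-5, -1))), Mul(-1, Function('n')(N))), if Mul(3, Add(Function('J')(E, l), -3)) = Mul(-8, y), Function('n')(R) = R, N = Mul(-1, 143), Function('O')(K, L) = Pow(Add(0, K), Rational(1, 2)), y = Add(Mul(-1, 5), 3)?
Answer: Rational(454, 3) ≈ 151.33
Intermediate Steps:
y = -2 (y = Add(-5, 3) = -2)
Function('O')(K, L) = Pow(K, Rational(1, 2))
N = -143
Function('J')(E, l) = Rational(25, 3) (Function('J')(E, l) = Add(3, Mul(Rational(1, 3), Mul(-8, -2))) = Add(3, Mul(Rational(1, 3), 16)) = Add(3, Rational(16, 3)) = Rational(25, 3))
Add(Function('J')(189, Function('V')(10, Function('O')(-5, -1))), Mul(-1, Function('n')(N))) = Add(Rational(25, 3), Mul(-1, -143)) = Add(Rational(25, 3), 143) = Rational(454, 3)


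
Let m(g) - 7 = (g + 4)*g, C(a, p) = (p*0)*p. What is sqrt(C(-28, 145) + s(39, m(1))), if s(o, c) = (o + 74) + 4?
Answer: 3*sqrt(13) ≈ 10.817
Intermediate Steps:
C(a, p) = 0 (C(a, p) = 0*p = 0)
m(g) = 7 + g*(4 + g) (m(g) = 7 + (g + 4)*g = 7 + (4 + g)*g = 7 + g*(4 + g))
s(o, c) = 78 + o (s(o, c) = (74 + o) + 4 = 78 + o)
sqrt(C(-28, 145) + s(39, m(1))) = sqrt(0 + (78 + 39)) = sqrt(0 + 117) = sqrt(117) = 3*sqrt(13)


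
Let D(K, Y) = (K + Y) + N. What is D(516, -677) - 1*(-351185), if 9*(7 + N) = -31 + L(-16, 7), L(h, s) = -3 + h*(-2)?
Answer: 3159151/9 ≈ 3.5102e+5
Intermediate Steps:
L(h, s) = -3 - 2*h
N = -65/9 (N = -7 + (-31 + (-3 - 2*(-16)))/9 = -7 + (-31 + (-3 + 32))/9 = -7 + (-31 + 29)/9 = -7 + (⅑)*(-2) = -7 - 2/9 = -65/9 ≈ -7.2222)
D(K, Y) = -65/9 + K + Y (D(K, Y) = (K + Y) - 65/9 = -65/9 + K + Y)
D(516, -677) - 1*(-351185) = (-65/9 + 516 - 677) - 1*(-351185) = -1514/9 + 351185 = 3159151/9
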